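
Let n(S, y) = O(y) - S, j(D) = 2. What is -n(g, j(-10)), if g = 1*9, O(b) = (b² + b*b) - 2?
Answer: 3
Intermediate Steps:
O(b) = -2 + 2*b² (O(b) = (b² + b²) - 2 = 2*b² - 2 = -2 + 2*b²)
g = 9
n(S, y) = -2 - S + 2*y² (n(S, y) = (-2 + 2*y²) - S = -2 - S + 2*y²)
-n(g, j(-10)) = -(-2 - 1*9 + 2*2²) = -(-2 - 9 + 2*4) = -(-2 - 9 + 8) = -1*(-3) = 3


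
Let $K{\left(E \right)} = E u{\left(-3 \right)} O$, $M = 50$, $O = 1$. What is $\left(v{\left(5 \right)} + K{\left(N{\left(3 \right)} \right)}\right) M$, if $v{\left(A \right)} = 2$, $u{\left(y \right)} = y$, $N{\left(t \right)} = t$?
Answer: $-350$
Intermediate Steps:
$K{\left(E \right)} = - 3 E$ ($K{\left(E \right)} = E \left(-3\right) 1 = - 3 E 1 = - 3 E$)
$\left(v{\left(5 \right)} + K{\left(N{\left(3 \right)} \right)}\right) M = \left(2 - 9\right) 50 = \left(-7\right) 50 = -350$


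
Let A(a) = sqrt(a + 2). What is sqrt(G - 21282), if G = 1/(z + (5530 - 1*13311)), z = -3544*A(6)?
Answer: sqrt(-165595243 - 150846816*sqrt(2))/sqrt(7781 + 7088*sqrt(2)) ≈ 145.88*I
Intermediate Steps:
A(a) = sqrt(2 + a)
z = -7088*sqrt(2) (z = -3544*sqrt(2 + 6) = -7088*sqrt(2) ≈ -10024.)
G = 1/(-7781 - 7088*sqrt(2)) (G = 1/(-7088*sqrt(2) + (5530 - 1*13311)) = 1/(-7088*sqrt(2) + (5530 - 13311)) = 1/(-7088*sqrt(2) - 7781) = 1/(-7781 - 7088*sqrt(2)) ≈ -5.6164e-5)
sqrt(G - 21282) = sqrt((7781/39935527 - 7088*sqrt(2)/39935527) - 21282) = sqrt(-849907877833/39935527 - 7088*sqrt(2)/39935527)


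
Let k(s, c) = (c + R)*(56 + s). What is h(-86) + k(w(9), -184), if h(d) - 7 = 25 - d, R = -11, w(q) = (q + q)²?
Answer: -73982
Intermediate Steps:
w(q) = 4*q² (w(q) = (2*q)² = 4*q²)
k(s, c) = (-11 + c)*(56 + s) (k(s, c) = (c - 11)*(56 + s) = (-11 + c)*(56 + s))
h(d) = 32 - d (h(d) = 7 + (25 - d) = 32 - d)
h(-86) + k(w(9), -184) = (32 - 1*(-86)) + (-616 - 44*9² + 56*(-184) - 736*9²) = (32 + 86) + (-616 - 44*81 - 10304 - 736*81) = 118 + (-616 - 11*324 - 10304 - 184*324) = 118 + (-616 - 3564 - 10304 - 59616) = 118 - 74100 = -73982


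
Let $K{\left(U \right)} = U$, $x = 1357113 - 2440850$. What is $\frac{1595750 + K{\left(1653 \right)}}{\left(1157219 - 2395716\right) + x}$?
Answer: $- \frac{1597403}{2322234} \approx -0.68787$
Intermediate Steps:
$x = -1083737$
$\frac{1595750 + K{\left(1653 \right)}}{\left(1157219 - 2395716\right) + x} = \frac{1595750 + 1653}{\left(1157219 - 2395716\right) - 1083737} = \frac{1597403}{\left(1157219 - 2395716\right) - 1083737} = \frac{1597403}{-1238497 - 1083737} = \frac{1597403}{-2322234} = 1597403 \left(- \frac{1}{2322234}\right) = - \frac{1597403}{2322234}$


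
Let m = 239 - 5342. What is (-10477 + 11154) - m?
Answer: 5780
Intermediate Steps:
m = -5103
(-10477 + 11154) - m = (-10477 + 11154) - 1*(-5103) = 677 + 5103 = 5780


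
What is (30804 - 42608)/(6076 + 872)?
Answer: -2951/1737 ≈ -1.6989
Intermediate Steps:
(30804 - 42608)/(6076 + 872) = -11804/6948 = -11804*1/6948 = -2951/1737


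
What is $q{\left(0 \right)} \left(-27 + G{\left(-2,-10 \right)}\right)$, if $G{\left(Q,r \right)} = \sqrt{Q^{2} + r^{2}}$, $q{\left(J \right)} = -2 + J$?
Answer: $54 - 4 \sqrt{26} \approx 33.604$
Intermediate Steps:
$q{\left(0 \right)} \left(-27 + G{\left(-2,-10 \right)}\right) = \left(-2 + 0\right) \left(-27 + \sqrt{\left(-2\right)^{2} + \left(-10\right)^{2}}\right) = - 2 \left(-27 + \sqrt{4 + 100}\right) = - 2 \left(-27 + \sqrt{104}\right) = - 2 \left(-27 + 2 \sqrt{26}\right) = 54 - 4 \sqrt{26}$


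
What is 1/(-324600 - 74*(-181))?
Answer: -1/311206 ≈ -3.2133e-6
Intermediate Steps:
1/(-324600 - 74*(-181)) = 1/(-324600 + 13394) = 1/(-311206) = -1/311206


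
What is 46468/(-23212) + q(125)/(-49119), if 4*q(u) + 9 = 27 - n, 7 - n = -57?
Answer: -163013911/81439302 ≈ -2.0017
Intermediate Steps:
n = 64 (n = 7 - 1*(-57) = 7 + 57 = 64)
q(u) = -23/2 (q(u) = -9/4 + (27 - 1*64)/4 = -9/4 + (27 - 64)/4 = -9/4 + (¼)*(-37) = -9/4 - 37/4 = -23/2)
46468/(-23212) + q(125)/(-49119) = 46468/(-23212) - 23/2/(-49119) = 46468*(-1/23212) - 23/2*(-1/49119) = -11617/5803 + 23/98238 = -163013911/81439302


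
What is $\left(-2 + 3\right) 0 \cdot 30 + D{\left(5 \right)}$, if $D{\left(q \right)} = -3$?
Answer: $-3$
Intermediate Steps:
$\left(-2 + 3\right) 0 \cdot 30 + D{\left(5 \right)} = \left(-2 + 3\right) 0 \cdot 30 - 3 = 1 \cdot 0 \cdot 30 - 3 = 0 \cdot 30 - 3 = 0 - 3 = -3$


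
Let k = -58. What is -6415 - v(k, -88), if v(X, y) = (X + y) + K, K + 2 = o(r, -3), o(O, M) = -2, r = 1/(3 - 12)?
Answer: -6265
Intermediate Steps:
r = -⅑ (r = 1/(-9) = -⅑ ≈ -0.11111)
K = -4 (K = -2 - 2 = -4)
v(X, y) = -4 + X + y (v(X, y) = (X + y) - 4 = -4 + X + y)
-6415 - v(k, -88) = -6415 - (-4 - 58 - 88) = -6415 - 1*(-150) = -6415 + 150 = -6265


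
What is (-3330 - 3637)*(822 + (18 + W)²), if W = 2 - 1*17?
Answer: -5789577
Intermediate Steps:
W = -15 (W = 2 - 17 = -15)
(-3330 - 3637)*(822 + (18 + W)²) = (-3330 - 3637)*(822 + (18 - 15)²) = -6967*(822 + 3²) = -6967*(822 + 9) = -6967*831 = -5789577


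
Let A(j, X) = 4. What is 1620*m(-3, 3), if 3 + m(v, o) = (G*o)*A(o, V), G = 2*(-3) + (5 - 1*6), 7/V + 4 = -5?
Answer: -140940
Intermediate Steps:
V = -7/9 (V = 7/(-4 - 5) = 7/(-9) = 7*(-⅑) = -7/9 ≈ -0.77778)
G = -7 (G = -6 + (5 - 6) = -6 - 1 = -7)
m(v, o) = -3 - 28*o (m(v, o) = -3 - 7*o*4 = -3 - 28*o)
1620*m(-3, 3) = 1620*(-3 - 28*3) = 1620*(-3 - 84) = 1620*(-87) = -140940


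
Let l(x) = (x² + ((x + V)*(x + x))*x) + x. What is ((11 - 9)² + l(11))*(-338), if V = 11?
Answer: -1845480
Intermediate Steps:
l(x) = x + x² + 2*x²*(11 + x) (l(x) = (x² + ((x + 11)*(x + x))*x) + x = (x² + ((11 + x)*(2*x))*x) + x = (x² + (2*x*(11 + x))*x) + x = (x² + 2*x²*(11 + x)) + x = x + x² + 2*x²*(11 + x))
((11 - 9)² + l(11))*(-338) = ((11 - 9)² + 11*(1 + 2*11² + 23*11))*(-338) = (2² + 11*(1 + 2*121 + 253))*(-338) = (4 + 11*(1 + 242 + 253))*(-338) = (4 + 11*496)*(-338) = (4 + 5456)*(-338) = 5460*(-338) = -1845480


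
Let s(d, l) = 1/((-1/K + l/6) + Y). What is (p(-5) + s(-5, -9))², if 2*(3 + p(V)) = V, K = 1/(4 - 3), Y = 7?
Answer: 9025/324 ≈ 27.855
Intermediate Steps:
K = 1 (K = 1/1 = 1)
p(V) = -3 + V/2
s(d, l) = 1/(6 + l/6) (s(d, l) = 1/((-1/1 + l/6) + 7) = 1/((-1*1 + l*(⅙)) + 7) = 1/((-1 + l/6) + 7) = 1/(6 + l/6))
(p(-5) + s(-5, -9))² = ((-3 + (½)*(-5)) + 6/(36 - 9))² = ((-3 - 5/2) + 6/27)² = (-11/2 + 6*(1/27))² = (-11/2 + 2/9)² = (-95/18)² = 9025/324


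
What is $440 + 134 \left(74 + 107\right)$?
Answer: $24694$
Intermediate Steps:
$440 + 134 \left(74 + 107\right) = 440 + 134 \cdot 181 = 440 + 24254 = 24694$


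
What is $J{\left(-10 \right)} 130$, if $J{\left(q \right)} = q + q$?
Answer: $-2600$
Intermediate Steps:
$J{\left(q \right)} = 2 q$
$J{\left(-10 \right)} 130 = 2 \left(-10\right) 130 = \left(-20\right) 130 = -2600$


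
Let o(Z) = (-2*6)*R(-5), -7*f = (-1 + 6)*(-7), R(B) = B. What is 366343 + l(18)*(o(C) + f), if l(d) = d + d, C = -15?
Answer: 368683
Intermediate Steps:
f = 5 (f = -(-1 + 6)*(-7)/7 = -5*(-7)/7 = -1/7*(-35) = 5)
o(Z) = 60 (o(Z) = -2*6*(-5) = -12*(-5) = 60)
l(d) = 2*d
366343 + l(18)*(o(C) + f) = 366343 + (2*18)*(60 + 5) = 366343 + 36*65 = 366343 + 2340 = 368683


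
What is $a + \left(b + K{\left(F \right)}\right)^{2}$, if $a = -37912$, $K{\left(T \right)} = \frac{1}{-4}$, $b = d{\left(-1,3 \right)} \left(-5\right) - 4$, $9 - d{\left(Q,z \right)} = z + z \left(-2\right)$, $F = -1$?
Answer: $- \frac{540543}{16} \approx -33784.0$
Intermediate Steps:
$d{\left(Q,z \right)} = 9 + z$ ($d{\left(Q,z \right)} = 9 - \left(z + z \left(-2\right)\right) = 9 - \left(z - 2 z\right) = 9 - - z = 9 + z$)
$b = -64$ ($b = \left(9 + 3\right) \left(-5\right) - 4 = 12 \left(-5\right) - 4 = -60 - 4 = -64$)
$K{\left(T \right)} = - \frac{1}{4}$
$a + \left(b + K{\left(F \right)}\right)^{2} = -37912 + \left(-64 - \frac{1}{4}\right)^{2} = -37912 + \left(- \frac{257}{4}\right)^{2} = -37912 + \frac{66049}{16} = - \frac{540543}{16}$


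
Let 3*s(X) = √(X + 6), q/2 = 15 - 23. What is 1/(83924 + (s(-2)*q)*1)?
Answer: 3/251740 ≈ 1.1917e-5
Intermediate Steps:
q = -16 (q = 2*(15 - 23) = 2*(-8) = -16)
s(X) = √(6 + X)/3 (s(X) = √(X + 6)/3 = √(6 + X)/3)
1/(83924 + (s(-2)*q)*1) = 1/(83924 + ((√(6 - 2)/3)*(-16))*1) = 1/(83924 + ((√4/3)*(-16))*1) = 1/(83924 + (((⅓)*2)*(-16))*1) = 1/(83924 + ((⅔)*(-16))*1) = 1/(83924 - 32/3*1) = 1/(83924 - 32/3) = 1/(251740/3) = 3/251740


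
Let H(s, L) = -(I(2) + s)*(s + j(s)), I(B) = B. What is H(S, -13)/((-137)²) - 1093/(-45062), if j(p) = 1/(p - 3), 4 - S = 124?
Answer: -75965615885/104029547394 ≈ -0.73023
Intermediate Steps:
S = -120 (S = 4 - 1*124 = 4 - 124 = -120)
j(p) = 1/(-3 + p)
H(s, L) = -(2 + s)*(s + 1/(-3 + s))
H(S, -13)/((-137)²) - 1093/(-45062) = ((-2 + (-120)² - 1*(-120)³ + 5*(-120))/(-3 - 120))/((-137)²) - 1093/(-45062) = ((-2 + 14400 - 1*(-1728000) - 600)/(-123))/18769 - 1093*(-1/45062) = -(-2 + 14400 + 1728000 - 600)/123*(1/18769) + 1093/45062 = -1/123*1741798*(1/18769) + 1093/45062 = -1741798/123*1/18769 + 1093/45062 = -1741798/2308587 + 1093/45062 = -75965615885/104029547394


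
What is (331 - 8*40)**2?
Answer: 121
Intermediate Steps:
(331 - 8*40)**2 = (331 - 320)**2 = 11**2 = 121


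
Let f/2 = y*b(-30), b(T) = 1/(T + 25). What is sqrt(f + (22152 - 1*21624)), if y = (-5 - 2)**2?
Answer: sqrt(12710)/5 ≈ 22.548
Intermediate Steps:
y = 49 (y = (-7)**2 = 49)
b(T) = 1/(25 + T)
f = -98/5 (f = 2*(49/(25 - 30)) = 2*(49/(-5)) = 2*(49*(-1/5)) = 2*(-49/5) = -98/5 ≈ -19.600)
sqrt(f + (22152 - 1*21624)) = sqrt(-98/5 + (22152 - 1*21624)) = sqrt(-98/5 + (22152 - 21624)) = sqrt(-98/5 + 528) = sqrt(2542/5) = sqrt(12710)/5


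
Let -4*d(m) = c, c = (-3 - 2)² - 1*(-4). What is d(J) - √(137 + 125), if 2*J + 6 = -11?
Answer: -29/4 - √262 ≈ -23.436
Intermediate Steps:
J = -17/2 (J = -3 + (½)*(-11) = -3 - 11/2 = -17/2 ≈ -8.5000)
c = 29 (c = (-5)² + 4 = 25 + 4 = 29)
d(m) = -29/4 (d(m) = -¼*29 = -29/4)
d(J) - √(137 + 125) = -29/4 - √(137 + 125) = -29/4 - √262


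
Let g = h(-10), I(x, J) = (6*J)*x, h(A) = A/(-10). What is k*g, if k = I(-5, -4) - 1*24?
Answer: 96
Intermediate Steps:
h(A) = -A/10 (h(A) = A*(-⅒) = -A/10)
I(x, J) = 6*J*x
g = 1 (g = -⅒*(-10) = 1)
k = 96 (k = 6*(-4)*(-5) - 1*24 = 120 - 24 = 96)
k*g = 96*1 = 96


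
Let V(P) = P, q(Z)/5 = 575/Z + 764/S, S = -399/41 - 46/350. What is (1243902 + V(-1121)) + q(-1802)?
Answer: 19804341391377/15940492 ≈ 1.2424e+6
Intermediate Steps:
S = -70768/7175 (S = -399*1/41 - 46*1/350 = -399/41 - 23/175 = -70768/7175 ≈ -9.8631)
q(Z) = -6852125/17692 + 2875/Z (q(Z) = 5*(575/Z + 764/(-70768/7175)) = 5*(575/Z + 764*(-7175/70768)) = 5*(575/Z - 1370425/17692) = 5*(-1370425/17692 + 575/Z) = -6852125/17692 + 2875/Z)
(1243902 + V(-1121)) + q(-1802) = (1243902 - 1121) + (-6852125/17692 + 2875/(-1802)) = 1242781 + (-6852125/17692 + 2875*(-1/1802)) = 1242781 + (-6852125/17692 - 2875/1802) = 1242781 - 6199196875/15940492 = 19804341391377/15940492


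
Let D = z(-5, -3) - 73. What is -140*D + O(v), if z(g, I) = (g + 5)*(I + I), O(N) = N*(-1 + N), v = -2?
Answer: 10226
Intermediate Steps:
z(g, I) = 2*I*(5 + g) (z(g, I) = (5 + g)*(2*I) = 2*I*(5 + g))
D = -73 (D = 2*(-3)*(5 - 5) - 73 = 2*(-3)*0 - 73 = 0 - 73 = -73)
-140*D + O(v) = -140*(-73) - 2*(-1 - 2) = 10220 - 2*(-3) = 10220 + 6 = 10226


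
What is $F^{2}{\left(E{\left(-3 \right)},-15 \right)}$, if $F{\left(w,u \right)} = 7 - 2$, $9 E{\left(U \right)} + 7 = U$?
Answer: $25$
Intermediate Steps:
$E{\left(U \right)} = - \frac{7}{9} + \frac{U}{9}$
$F{\left(w,u \right)} = 5$
$F^{2}{\left(E{\left(-3 \right)},-15 \right)} = 5^{2} = 25$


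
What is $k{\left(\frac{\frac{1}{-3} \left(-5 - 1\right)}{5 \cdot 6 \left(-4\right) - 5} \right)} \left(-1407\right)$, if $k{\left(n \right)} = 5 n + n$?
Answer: $\frac{16884}{125} \approx 135.07$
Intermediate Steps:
$k{\left(n \right)} = 6 n$
$k{\left(\frac{\frac{1}{-3} \left(-5 - 1\right)}{5 \cdot 6 \left(-4\right) - 5} \right)} \left(-1407\right) = 6 \frac{\frac{1}{-3} \left(-5 - 1\right)}{5 \cdot 6 \left(-4\right) - 5} \left(-1407\right) = 6 \frac{\left(- \frac{1}{3}\right) \left(-6\right)}{30 \left(-4\right) - 5} \left(-1407\right) = 6 \frac{2}{-120 - 5} \left(-1407\right) = 6 \frac{2}{-125} \left(-1407\right) = 6 \cdot 2 \left(- \frac{1}{125}\right) \left(-1407\right) = 6 \left(- \frac{2}{125}\right) \left(-1407\right) = \left(- \frac{12}{125}\right) \left(-1407\right) = \frac{16884}{125}$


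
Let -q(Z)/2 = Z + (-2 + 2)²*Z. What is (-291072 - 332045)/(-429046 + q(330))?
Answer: 623117/429706 ≈ 1.4501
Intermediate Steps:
q(Z) = -2*Z (q(Z) = -2*(Z + (-2 + 2)²*Z) = -2*(Z + 0²*Z) = -2*(Z + 0*Z) = -2*(Z + 0) = -2*Z)
(-291072 - 332045)/(-429046 + q(330)) = (-291072 - 332045)/(-429046 - 2*330) = -623117/(-429046 - 660) = -623117/(-429706) = -623117*(-1/429706) = 623117/429706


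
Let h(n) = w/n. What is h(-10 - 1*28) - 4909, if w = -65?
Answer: -186477/38 ≈ -4907.3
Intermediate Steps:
h(n) = -65/n
h(-10 - 1*28) - 4909 = -65/(-10 - 1*28) - 4909 = -65/(-10 - 28) - 4909 = -65/(-38) - 4909 = -65*(-1/38) - 4909 = 65/38 - 4909 = -186477/38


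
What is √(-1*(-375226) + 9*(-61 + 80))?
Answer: √375397 ≈ 612.70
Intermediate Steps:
√(-1*(-375226) + 9*(-61 + 80)) = √(375226 + 9*19) = √(375226 + 171) = √375397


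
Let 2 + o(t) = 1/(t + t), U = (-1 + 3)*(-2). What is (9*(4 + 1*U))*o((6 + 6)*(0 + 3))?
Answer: 0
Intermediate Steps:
U = -4 (U = 2*(-2) = -4)
o(t) = -2 + 1/(2*t) (o(t) = -2 + 1/(t + t) = -2 + 1/(2*t))
(9*(4 + 1*U))*o((6 + 6)*(0 + 3)) = (9*(4 + 1*(-4)))*(-2 + 1/(2*(((6 + 6)*(0 + 3))))) = (9*(4 - 4))*(-2 + 1/(2*((12*3)))) = (9*0)*(-2 + (½)/36) = 0*(-2 + (½)*(1/36)) = 0*(-2 + 1/72) = 0*(-143/72) = 0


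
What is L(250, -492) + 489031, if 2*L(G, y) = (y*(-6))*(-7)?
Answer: 478699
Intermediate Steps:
L(G, y) = 21*y (L(G, y) = ((y*(-6))*(-7))/2 = (-6*y*(-7))/2 = (42*y)/2 = 21*y)
L(250, -492) + 489031 = 21*(-492) + 489031 = -10332 + 489031 = 478699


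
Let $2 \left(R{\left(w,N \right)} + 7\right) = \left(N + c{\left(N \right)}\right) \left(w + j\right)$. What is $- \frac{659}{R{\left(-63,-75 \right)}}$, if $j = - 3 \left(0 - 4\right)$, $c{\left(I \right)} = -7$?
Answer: $- \frac{659}{2084} \approx -0.31622$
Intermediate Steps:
$j = 12$ ($j = \left(-3\right) \left(-4\right) = 12$)
$R{\left(w,N \right)} = -7 + \frac{\left(-7 + N\right) \left(12 + w\right)}{2}$ ($R{\left(w,N \right)} = -7 + \frac{\left(N - 7\right) \left(w + 12\right)}{2} = -7 + \frac{\left(-7 + N\right) \left(12 + w\right)}{2}$)
$- \frac{659}{R{\left(-63,-75 \right)}} = - \frac{659}{-49 + 6 \left(-75\right) - - \frac{441}{2} + \frac{1}{2} \left(-75\right) \left(-63\right)} = - \frac{659}{-49 - 450 + \frac{441}{2} + \frac{4725}{2}} = - \frac{659}{2084}$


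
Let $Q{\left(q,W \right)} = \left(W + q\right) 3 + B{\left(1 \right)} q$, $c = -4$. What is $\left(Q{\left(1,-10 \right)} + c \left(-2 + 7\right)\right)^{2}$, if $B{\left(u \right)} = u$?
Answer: $2116$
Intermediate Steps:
$Q{\left(q,W \right)} = 3 W + 4 q$ ($Q{\left(q,W \right)} = \left(W + q\right) 3 + 1 q = \left(3 W + 3 q\right) + q = 3 W + 4 q$)
$\left(Q{\left(1,-10 \right)} + c \left(-2 + 7\right)\right)^{2} = \left(\left(3 \left(-10\right) + 4 \cdot 1\right) - 4 \left(-2 + 7\right)\right)^{2} = \left(\left(-30 + 4\right) - 20\right)^{2} = \left(-26 - 20\right)^{2} = \left(-46\right)^{2} = 2116$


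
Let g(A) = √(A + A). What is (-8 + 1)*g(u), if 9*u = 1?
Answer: -7*√2/3 ≈ -3.2998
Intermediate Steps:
u = ⅑ (u = (⅑)*1 = ⅑ ≈ 0.11111)
g(A) = √2*√A (g(A) = √(2*A) = √2*√A)
(-8 + 1)*g(u) = (-8 + 1)*(√2*√(⅑)) = -7*√2/3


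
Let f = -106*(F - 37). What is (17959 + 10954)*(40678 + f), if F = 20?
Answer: 1228224240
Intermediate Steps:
f = 1802 (f = -106*(20 - 37) = -106*(-17) = 1802)
(17959 + 10954)*(40678 + f) = (17959 + 10954)*(40678 + 1802) = 28913*42480 = 1228224240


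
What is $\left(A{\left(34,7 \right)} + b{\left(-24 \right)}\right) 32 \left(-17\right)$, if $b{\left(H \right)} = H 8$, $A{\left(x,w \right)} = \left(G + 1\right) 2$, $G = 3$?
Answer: $100096$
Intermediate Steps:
$A{\left(x,w \right)} = 8$ ($A{\left(x,w \right)} = \left(3 + 1\right) 2 = 4 \cdot 2 = 8$)
$b{\left(H \right)} = 8 H$
$\left(A{\left(34,7 \right)} + b{\left(-24 \right)}\right) 32 \left(-17\right) = \left(8 + 8 \left(-24\right)\right) 32 \left(-17\right) = \left(8 - 192\right) \left(-544\right) = \left(-184\right) \left(-544\right) = 100096$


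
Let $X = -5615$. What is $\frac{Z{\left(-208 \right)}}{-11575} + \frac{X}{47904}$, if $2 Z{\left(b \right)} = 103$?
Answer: $- \frac{67460681}{554488800} \approx -0.12166$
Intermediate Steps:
$Z{\left(b \right)} = \frac{103}{2}$ ($Z{\left(b \right)} = \frac{1}{2} \cdot 103 = \frac{103}{2}$)
$\frac{Z{\left(-208 \right)}}{-11575} + \frac{X}{47904} = \frac{103}{2 \left(-11575\right)} - \frac{5615}{47904} = \frac{103}{2} \left(- \frac{1}{11575}\right) - \frac{5615}{47904} = - \frac{103}{23150} - \frac{5615}{47904} = - \frac{67460681}{554488800}$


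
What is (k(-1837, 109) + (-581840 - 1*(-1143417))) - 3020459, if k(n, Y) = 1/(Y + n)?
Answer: -4248948097/1728 ≈ -2.4589e+6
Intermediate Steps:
(k(-1837, 109) + (-581840 - 1*(-1143417))) - 3020459 = (1/(109 - 1837) + (-581840 - 1*(-1143417))) - 3020459 = (1/(-1728) + (-581840 + 1143417)) - 3020459 = (-1/1728 + 561577) - 3020459 = 970405055/1728 - 3020459 = -4248948097/1728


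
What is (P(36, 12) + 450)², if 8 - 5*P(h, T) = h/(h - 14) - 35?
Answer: 25411681/121 ≈ 2.1001e+5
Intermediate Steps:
P(h, T) = 43/5 - h/(5*(-14 + h)) (P(h, T) = 8/5 - (h/(h - 14) - 35)/5 = 8/5 - (h/(-14 + h) - 35)/5 = 8/5 - (-35 + h/(-14 + h))/5 = 8/5 + (7 - h/(5*(-14 + h))) = 43/5 - h/(5*(-14 + h)))
(P(36, 12) + 450)² = (14*(-43 + 3*36)/(5*(-14 + 36)) + 450)² = ((14/5)*(-43 + 108)/22 + 450)² = ((14/5)*(1/22)*65 + 450)² = (91/11 + 450)² = (5041/11)² = 25411681/121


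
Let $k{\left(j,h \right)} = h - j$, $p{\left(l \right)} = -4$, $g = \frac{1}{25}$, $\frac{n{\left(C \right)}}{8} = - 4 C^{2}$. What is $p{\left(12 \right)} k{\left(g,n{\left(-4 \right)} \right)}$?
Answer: $\frac{51204}{25} \approx 2048.2$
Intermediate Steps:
$n{\left(C \right)} = - 32 C^{2}$ ($n{\left(C \right)} = 8 \left(- 4 C^{2}\right) = - 32 C^{2}$)
$g = \frac{1}{25} \approx 0.04$
$p{\left(12 \right)} k{\left(g,n{\left(-4 \right)} \right)} = - 4 \left(- 32 \left(-4\right)^{2} - \frac{1}{25}\right) = - 4 \left(\left(-32\right) 16 - \frac{1}{25}\right) = - 4 \left(-512 - \frac{1}{25}\right) = \left(-4\right) \left(- \frac{12801}{25}\right) = \frac{51204}{25}$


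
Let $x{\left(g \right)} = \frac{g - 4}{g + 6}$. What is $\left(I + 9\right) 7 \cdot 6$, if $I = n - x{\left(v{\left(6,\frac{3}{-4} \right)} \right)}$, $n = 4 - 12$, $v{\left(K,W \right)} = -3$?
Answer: $140$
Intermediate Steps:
$x{\left(g \right)} = \frac{-4 + g}{6 + g}$
$n = -8$ ($n = 4 - 12 = -8$)
$I = - \frac{17}{3}$ ($I = -8 - \frac{-4 - 3}{6 - 3} = -8 - \frac{1}{3} \left(-7\right) = -8 - - \frac{7}{3} = -8 + \frac{7}{3} = - \frac{17}{3} \approx -5.6667$)
$\left(I + 9\right) 7 \cdot 6 = \left(- \frac{17}{3} + 9\right) 7 \cdot 6 = \frac{10}{3} \cdot 42 = 140$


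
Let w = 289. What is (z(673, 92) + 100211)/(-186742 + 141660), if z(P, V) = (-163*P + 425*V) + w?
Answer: -29901/45082 ≈ -0.66326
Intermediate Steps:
z(P, V) = 289 - 163*P + 425*V (z(P, V) = (-163*P + 425*V) + 289 = 289 - 163*P + 425*V)
(z(673, 92) + 100211)/(-186742 + 141660) = ((289 - 163*673 + 425*92) + 100211)/(-186742 + 141660) = ((289 - 109699 + 39100) + 100211)/(-45082) = (-70310 + 100211)*(-1/45082) = 29901*(-1/45082) = -29901/45082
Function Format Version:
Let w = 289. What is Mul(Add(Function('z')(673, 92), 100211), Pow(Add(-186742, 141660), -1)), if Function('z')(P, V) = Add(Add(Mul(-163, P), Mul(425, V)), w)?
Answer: Rational(-29901, 45082) ≈ -0.66326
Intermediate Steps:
Function('z')(P, V) = Add(289, Mul(-163, P), Mul(425, V)) (Function('z')(P, V) = Add(Add(Mul(-163, P), Mul(425, V)), 289) = Add(289, Mul(-163, P), Mul(425, V)))
Mul(Add(Function('z')(673, 92), 100211), Pow(Add(-186742, 141660), -1)) = Mul(Add(Add(289, Mul(-163, 673), Mul(425, 92)), 100211), Pow(Add(-186742, 141660), -1)) = Mul(Add(Add(289, -109699, 39100), 100211), Pow(-45082, -1)) = Mul(Add(-70310, 100211), Rational(-1, 45082)) = Mul(29901, Rational(-1, 45082)) = Rational(-29901, 45082)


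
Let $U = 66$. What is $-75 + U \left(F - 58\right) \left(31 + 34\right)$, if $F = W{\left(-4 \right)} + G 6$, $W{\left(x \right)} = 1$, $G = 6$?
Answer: $-90165$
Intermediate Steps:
$F = 37$ ($F = 1 + 6 \cdot 6 = 1 + 36 = 37$)
$-75 + U \left(F - 58\right) \left(31 + 34\right) = -75 + 66 \left(37 - 58\right) \left(31 + 34\right) = -75 + 66 \left(\left(-21\right) 65\right) = -75 + 66 \left(-1365\right) = -75 - 90090 = -90165$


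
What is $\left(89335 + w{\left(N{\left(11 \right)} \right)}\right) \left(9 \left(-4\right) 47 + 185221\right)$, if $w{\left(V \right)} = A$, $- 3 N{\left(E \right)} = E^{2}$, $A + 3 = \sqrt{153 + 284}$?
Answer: $16395012628 + 183529 \sqrt{437} \approx 1.6399 \cdot 10^{10}$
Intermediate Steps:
$A = -3 + \sqrt{437}$ ($A = -3 + \sqrt{153 + 284} = -3 + \sqrt{437} \approx 17.905$)
$N{\left(E \right)} = - \frac{E^{2}}{3}$
$w{\left(V \right)} = -3 + \sqrt{437}$
$\left(89335 + w{\left(N{\left(11 \right)} \right)}\right) \left(9 \left(-4\right) 47 + 185221\right) = \left(89335 - \left(3 - \sqrt{437}\right)\right) \left(9 \left(-4\right) 47 + 185221\right) = \left(89332 + \sqrt{437}\right) \left(\left(-36\right) 47 + 185221\right) = \left(89332 + \sqrt{437}\right) \left(-1692 + 185221\right) = \left(89332 + \sqrt{437}\right) 183529 = 16395012628 + 183529 \sqrt{437}$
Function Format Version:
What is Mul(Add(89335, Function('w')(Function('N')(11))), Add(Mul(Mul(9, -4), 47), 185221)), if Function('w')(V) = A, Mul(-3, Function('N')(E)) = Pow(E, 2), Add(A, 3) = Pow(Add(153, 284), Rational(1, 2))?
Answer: Add(16395012628, Mul(183529, Pow(437, Rational(1, 2)))) ≈ 1.6399e+10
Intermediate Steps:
A = Add(-3, Pow(437, Rational(1, 2))) (A = Add(-3, Pow(Add(153, 284), Rational(1, 2))) = Add(-3, Pow(437, Rational(1, 2))) ≈ 17.905)
Function('N')(E) = Mul(Rational(-1, 3), Pow(E, 2))
Function('w')(V) = Add(-3, Pow(437, Rational(1, 2)))
Mul(Add(89335, Function('w')(Function('N')(11))), Add(Mul(Mul(9, -4), 47), 185221)) = Mul(Add(89335, Add(-3, Pow(437, Rational(1, 2)))), Add(Mul(Mul(9, -4), 47), 185221)) = Mul(Add(89332, Pow(437, Rational(1, 2))), Add(Mul(-36, 47), 185221)) = Mul(Add(89332, Pow(437, Rational(1, 2))), Add(-1692, 185221)) = Mul(Add(89332, Pow(437, Rational(1, 2))), 183529) = Add(16395012628, Mul(183529, Pow(437, Rational(1, 2))))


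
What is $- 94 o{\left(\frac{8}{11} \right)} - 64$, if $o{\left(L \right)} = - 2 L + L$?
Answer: $\frac{48}{11} \approx 4.3636$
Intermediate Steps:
$o{\left(L \right)} = - L$
$- 94 o{\left(\frac{8}{11} \right)} - 64 = - 94 \left(- \frac{8}{11}\right) - 64 = - 94 \left(\left(-1\right) \frac{8}{11}\right) - 64 = \left(-94\right) \left(- \frac{8}{11}\right) - 64 = \frac{752}{11} - 64 = \frac{48}{11}$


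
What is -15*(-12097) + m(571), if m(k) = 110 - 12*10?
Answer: 181445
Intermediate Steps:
m(k) = -10 (m(k) = 110 - 120 = -10)
-15*(-12097) + m(571) = -15*(-12097) - 10 = 181455 - 10 = 181445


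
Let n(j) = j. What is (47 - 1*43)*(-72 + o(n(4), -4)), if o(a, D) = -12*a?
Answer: -480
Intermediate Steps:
(47 - 1*43)*(-72 + o(n(4), -4)) = (47 - 1*43)*(-72 - 12*4) = (47 - 43)*(-72 - 48) = 4*(-120) = -480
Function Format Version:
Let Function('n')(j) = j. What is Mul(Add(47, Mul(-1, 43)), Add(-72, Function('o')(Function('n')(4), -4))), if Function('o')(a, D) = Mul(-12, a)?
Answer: -480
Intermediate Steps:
Mul(Add(47, Mul(-1, 43)), Add(-72, Function('o')(Function('n')(4), -4))) = Mul(Add(47, Mul(-1, 43)), Add(-72, Mul(-12, 4))) = Mul(Add(47, -43), Add(-72, -48)) = Mul(4, -120) = -480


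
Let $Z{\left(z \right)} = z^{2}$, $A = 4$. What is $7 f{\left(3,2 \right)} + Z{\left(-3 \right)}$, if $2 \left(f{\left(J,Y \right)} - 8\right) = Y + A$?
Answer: $86$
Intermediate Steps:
$f{\left(J,Y \right)} = 10 + \frac{Y}{2}$ ($f{\left(J,Y \right)} = 8 + \frac{Y + 4}{2} = 8 + \frac{4 + Y}{2} = 8 + \left(2 + \frac{Y}{2}\right) = 10 + \frac{Y}{2}$)
$7 f{\left(3,2 \right)} + Z{\left(-3 \right)} = 7 \left(10 + \frac{1}{2} \cdot 2\right) + \left(-3\right)^{2} = 7 \left(10 + 1\right) + 9 = 7 \cdot 11 + 9 = 77 + 9 = 86$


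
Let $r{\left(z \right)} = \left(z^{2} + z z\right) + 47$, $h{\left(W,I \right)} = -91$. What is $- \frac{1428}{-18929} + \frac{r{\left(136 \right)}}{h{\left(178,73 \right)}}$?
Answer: $- \frac{700981283}{1722539} \approx -406.95$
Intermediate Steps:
$r{\left(z \right)} = 47 + 2 z^{2}$ ($r{\left(z \right)} = \left(z^{2} + z^{2}\right) + 47 = 2 z^{2} + 47 = 47 + 2 z^{2}$)
$- \frac{1428}{-18929} + \frac{r{\left(136 \right)}}{h{\left(178,73 \right)}} = - \frac{1428}{-18929} + \frac{47 + 2 \cdot 136^{2}}{-91} = \left(-1428\right) \left(- \frac{1}{18929}\right) + \left(47 + 2 \cdot 18496\right) \left(- \frac{1}{91}\right) = \frac{1428}{18929} + \left(47 + 36992\right) \left(- \frac{1}{91}\right) = \frac{1428}{18929} + 37039 \left(- \frac{1}{91}\right) = \frac{1428}{18929} - \frac{37039}{91} = - \frac{700981283}{1722539}$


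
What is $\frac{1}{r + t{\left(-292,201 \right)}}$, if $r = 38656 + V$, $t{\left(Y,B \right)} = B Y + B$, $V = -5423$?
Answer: $- \frac{1}{25258} \approx -3.9591 \cdot 10^{-5}$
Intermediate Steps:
$t{\left(Y,B \right)} = B + B Y$
$r = 33233$ ($r = 38656 - 5423 = 33233$)
$\frac{1}{r + t{\left(-292,201 \right)}} = \frac{1}{33233 + 201 \left(1 - 292\right)} = \frac{1}{33233 + 201 \left(-291\right)} = \frac{1}{33233 - 58491} = \frac{1}{-25258} = - \frac{1}{25258}$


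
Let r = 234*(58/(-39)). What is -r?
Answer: 348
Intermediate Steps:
r = -348 (r = 234*(58*(-1/39)) = 234*(-58/39) = -348)
-r = -1*(-348) = 348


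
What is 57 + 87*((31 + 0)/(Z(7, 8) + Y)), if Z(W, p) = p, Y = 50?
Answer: 207/2 ≈ 103.50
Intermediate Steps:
57 + 87*((31 + 0)/(Z(7, 8) + Y)) = 57 + 87*((31 + 0)/(8 + 50)) = 57 + 87*(31/58) = 57 + 93/2 = 207/2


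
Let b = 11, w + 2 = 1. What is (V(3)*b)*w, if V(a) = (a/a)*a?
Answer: -33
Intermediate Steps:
V(a) = a (V(a) = 1*a = a)
w = -1 (w = -2 + 1 = -1)
(V(3)*b)*w = (3*11)*(-1) = 33*(-1) = -33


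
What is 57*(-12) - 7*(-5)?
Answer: -649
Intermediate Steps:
57*(-12) - 7*(-5) = -684 + 35 = -649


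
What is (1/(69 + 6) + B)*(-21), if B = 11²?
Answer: -63532/25 ≈ -2541.3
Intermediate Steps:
B = 121
(1/(69 + 6) + B)*(-21) = (1/(69 + 6) + 121)*(-21) = (1/75 + 121)*(-21) = (9076/75)*(-21) = -63532/25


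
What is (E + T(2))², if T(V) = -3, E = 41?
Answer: 1444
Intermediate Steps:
(E + T(2))² = (41 - 3)² = 38² = 1444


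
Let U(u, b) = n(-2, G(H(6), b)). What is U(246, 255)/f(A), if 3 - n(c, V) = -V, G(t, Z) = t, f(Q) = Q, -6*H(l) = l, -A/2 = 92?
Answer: -1/92 ≈ -0.010870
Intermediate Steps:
A = -184 (A = -2*92 = -184)
H(l) = -l/6
n(c, V) = 3 + V (n(c, V) = 3 - (-1)*V = 3 + V)
U(u, b) = 2 (U(u, b) = 3 - ⅙*6 = 3 - 1 = 2)
U(246, 255)/f(A) = 2/(-184) = 2*(-1/184) = -1/92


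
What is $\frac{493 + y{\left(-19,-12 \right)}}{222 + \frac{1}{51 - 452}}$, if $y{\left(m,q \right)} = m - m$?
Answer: $\frac{197693}{89021} \approx 2.2207$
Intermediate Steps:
$y{\left(m,q \right)} = 0$
$\frac{493 + y{\left(-19,-12 \right)}}{222 + \frac{1}{51 - 452}} = \frac{493 + 0}{222 + \frac{1}{51 - 452}} = \frac{493}{222 + \frac{1}{-401}} = \frac{493}{222 - \frac{1}{401}} = \frac{493}{\frac{89021}{401}} = 493 \cdot \frac{401}{89021} = \frac{197693}{89021}$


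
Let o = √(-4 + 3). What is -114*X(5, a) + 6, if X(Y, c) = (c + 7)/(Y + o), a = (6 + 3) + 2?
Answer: -5052/13 + 1026*I/13 ≈ -388.62 + 78.923*I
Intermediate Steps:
o = I (o = √(-1) = I ≈ 1.0*I)
a = 11 (a = 9 + 2 = 11)
X(Y, c) = (7 + c)/(I + Y) (X(Y, c) = (c + 7)/(Y + I) = (7 + c)/(I + Y))
-114*X(5, a) + 6 = -114*(7 + 11)/(I + 5) + 6 = -114*18/(5 + I) + 6 = -114*(5 - I)/26*18 + 6 = -1026*(5 - I)/13 + 6 = 6 - 1026*(5 - I)/13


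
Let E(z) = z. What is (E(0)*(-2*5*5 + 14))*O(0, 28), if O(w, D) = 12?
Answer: 0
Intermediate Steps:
(E(0)*(-2*5*5 + 14))*O(0, 28) = (0*(-2*5*5 + 14))*12 = (0*(-10*5 + 14))*12 = (0*(-50 + 14))*12 = (0*(-36))*12 = 0*12 = 0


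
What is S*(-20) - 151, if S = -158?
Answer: 3009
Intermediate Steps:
S*(-20) - 151 = -158*(-20) - 151 = 3160 - 151 = 3009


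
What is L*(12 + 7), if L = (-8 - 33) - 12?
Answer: -1007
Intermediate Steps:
L = -53 (L = -41 - 12 = -53)
L*(12 + 7) = -53*(12 + 7) = -53*19 = -1007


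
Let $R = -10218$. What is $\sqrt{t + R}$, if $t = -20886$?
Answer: $72 i \sqrt{6} \approx 176.36 i$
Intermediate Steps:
$\sqrt{t + R} = \sqrt{-20886 - 10218} = \sqrt{-31104} = 72 i \sqrt{6}$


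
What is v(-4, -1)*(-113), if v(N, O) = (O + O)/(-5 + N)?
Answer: -226/9 ≈ -25.111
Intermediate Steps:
v(N, O) = 2*O/(-5 + N) (v(N, O) = (2*O)/(-5 + N) = 2*O/(-5 + N))
v(-4, -1)*(-113) = (2*(-1)/(-5 - 4))*(-113) = (2*(-1)/(-9))*(-113) = (2*(-1)*(-⅑))*(-113) = (2/9)*(-113) = -226/9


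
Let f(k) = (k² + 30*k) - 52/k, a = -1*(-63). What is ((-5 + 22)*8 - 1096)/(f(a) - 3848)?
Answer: -60480/126641 ≈ -0.47757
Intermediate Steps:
a = 63
f(k) = k² - 52/k + 30*k
((-5 + 22)*8 - 1096)/(f(a) - 3848) = ((-5 + 22)*8 - 1096)/((-52 + 63²*(30 + 63))/63 - 3848) = (17*8 - 1096)/((-52 + 3969*93)/63 - 3848) = (136 - 1096)/((-52 + 369117)/63 - 3848) = -960/((1/63)*369065 - 3848) = -960/(369065/63 - 3848) = -960/126641/63 = -960*63/126641 = -60480/126641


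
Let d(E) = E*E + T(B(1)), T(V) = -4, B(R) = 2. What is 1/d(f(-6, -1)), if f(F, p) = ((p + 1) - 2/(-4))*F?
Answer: ⅕ ≈ 0.20000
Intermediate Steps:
f(F, p) = F*(3/2 + p) (f(F, p) = ((1 + p) - 2*(-¼))*F = ((1 + p) + ½)*F = (3/2 + p)*F = F*(3/2 + p))
d(E) = -4 + E² (d(E) = E*E - 4 = E² - 4 = -4 + E²)
1/d(f(-6, -1)) = 1/(-4 + ((½)*(-6)*(3 + 2*(-1)))²) = 1/(-4 + ((½)*(-6)*(3 - 2))²) = 1/(-4 + ((½)*(-6)*1)²) = 1/(-4 + (-3)²) = 1/(-4 + 9) = 1/5 = ⅕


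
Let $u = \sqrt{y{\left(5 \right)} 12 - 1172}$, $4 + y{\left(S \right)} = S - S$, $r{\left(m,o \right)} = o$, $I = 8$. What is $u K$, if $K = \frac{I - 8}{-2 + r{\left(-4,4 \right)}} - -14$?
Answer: $28 i \sqrt{305} \approx 489.0 i$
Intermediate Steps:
$y{\left(S \right)} = -4$ ($y{\left(S \right)} = -4 + \left(S - S\right) = -4 + 0 = -4$)
$K = 14$ ($K = \frac{8 - 8}{-2 + 4} - -14 = \frac{0}{2} + 14 = 0 \cdot \frac{1}{2} + 14 = 0 + 14 = 14$)
$u = 2 i \sqrt{305}$ ($u = \sqrt{\left(-4\right) 12 - 1172} = \sqrt{-48 - 1172} = \sqrt{-1220} = 2 i \sqrt{305} \approx 34.928 i$)
$u K = 2 i \sqrt{305} \cdot 14 = 28 i \sqrt{305}$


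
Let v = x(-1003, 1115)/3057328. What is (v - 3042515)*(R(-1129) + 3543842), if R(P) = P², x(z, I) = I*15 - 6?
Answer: -44821366402177204083/3057328 ≈ -1.4660e+13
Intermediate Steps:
x(z, I) = -6 + 15*I (x(z, I) = 15*I - 6 = -6 + 15*I)
v = 16719/3057328 (v = (-6 + 15*1115)/3057328 = (-6 + 16725)*(1/3057328) = 16719*(1/3057328) = 16719/3057328 ≈ 0.0054685)
(v - 3042515)*(R(-1129) + 3543842) = (16719/3057328 - 3042515)*((-1129)² + 3543842) = -9301966283201*(1274641 + 3543842)/3057328 = -9301966283201/3057328*4818483 = -44821366402177204083/3057328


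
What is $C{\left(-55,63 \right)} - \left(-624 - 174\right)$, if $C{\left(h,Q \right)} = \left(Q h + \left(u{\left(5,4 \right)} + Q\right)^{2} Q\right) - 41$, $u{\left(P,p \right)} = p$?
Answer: $280099$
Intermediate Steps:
$C{\left(h,Q \right)} = -41 + Q h + Q \left(4 + Q\right)^{2}$ ($C{\left(h,Q \right)} = \left(Q h + \left(4 + Q\right)^{2} Q\right) - 41 = \left(Q h + Q \left(4 + Q\right)^{2}\right) - 41 = -41 + Q h + Q \left(4 + Q\right)^{2}$)
$C{\left(-55,63 \right)} - \left(-624 - 174\right) = \left(-41 + 63 \left(-55\right) + 63 \left(4 + 63\right)^{2}\right) - \left(-624 - 174\right) = \left(-41 - 3465 + 63 \cdot 67^{2}\right) - -798 = \left(-41 - 3465 + 63 \cdot 4489\right) + 798 = \left(-41 - 3465 + 282807\right) + 798 = 279301 + 798 = 280099$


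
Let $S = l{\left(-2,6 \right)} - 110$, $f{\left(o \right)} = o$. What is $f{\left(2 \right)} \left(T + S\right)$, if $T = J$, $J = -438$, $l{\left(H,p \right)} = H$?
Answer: $-1100$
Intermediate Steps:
$T = -438$
$S = -112$ ($S = -2 - 110 = -112$)
$f{\left(2 \right)} \left(T + S\right) = 2 \left(-438 - 112\right) = 2 \left(-550\right) = -1100$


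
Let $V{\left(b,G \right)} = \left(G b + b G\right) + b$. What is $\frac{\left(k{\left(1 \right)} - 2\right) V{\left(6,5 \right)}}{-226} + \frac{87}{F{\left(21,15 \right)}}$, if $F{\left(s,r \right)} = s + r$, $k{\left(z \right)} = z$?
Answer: $\frac{3673}{1356} \approx 2.7087$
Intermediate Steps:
$V{\left(b,G \right)} = b + 2 G b$ ($V{\left(b,G \right)} = \left(G b + G b\right) + b = 2 G b + b = b + 2 G b$)
$F{\left(s,r \right)} = r + s$
$\frac{\left(k{\left(1 \right)} - 2\right) V{\left(6,5 \right)}}{-226} + \frac{87}{F{\left(21,15 \right)}} = \frac{\left(1 - 2\right) 6 \left(1 + 2 \cdot 5\right)}{-226} + \frac{87}{15 + 21} = - 6 \left(1 + 10\right) \left(- \frac{1}{226}\right) + \frac{87}{36} = - 6 \cdot 11 \left(- \frac{1}{226}\right) + 87 \cdot \frac{1}{36} = \left(-1\right) 66 \left(- \frac{1}{226}\right) + \frac{29}{12} = \left(-66\right) \left(- \frac{1}{226}\right) + \frac{29}{12} = \frac{33}{113} + \frac{29}{12} = \frac{3673}{1356}$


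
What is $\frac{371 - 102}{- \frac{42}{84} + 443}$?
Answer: $\frac{538}{885} \approx 0.60791$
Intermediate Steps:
$\frac{371 - 102}{- \frac{42}{84} + 443} = \frac{269}{\left(-42\right) \frac{1}{84} + 443} = \frac{269}{- \frac{1}{2} + 443} = \frac{269}{\frac{885}{2}} = 269 \cdot \frac{2}{885} = \frac{538}{885}$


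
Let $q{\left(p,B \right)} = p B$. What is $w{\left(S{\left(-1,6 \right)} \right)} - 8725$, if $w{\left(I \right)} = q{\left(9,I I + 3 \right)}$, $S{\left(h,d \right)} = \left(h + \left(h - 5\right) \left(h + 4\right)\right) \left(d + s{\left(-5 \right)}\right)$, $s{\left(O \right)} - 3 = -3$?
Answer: $108266$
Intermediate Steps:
$s{\left(O \right)} = 0$ ($s{\left(O \right)} = 3 - 3 = 0$)
$q{\left(p,B \right)} = B p$
$S{\left(h,d \right)} = d \left(h + \left(-5 + h\right) \left(4 + h\right)\right)$ ($S{\left(h,d \right)} = \left(h + \left(h - 5\right) \left(h + 4\right)\right) \left(d + 0\right) = \left(h + \left(-5 + h\right) \left(4 + h\right)\right) d = d \left(h + \left(-5 + h\right) \left(4 + h\right)\right)$)
$w{\left(I \right)} = 27 + 9 I^{2}$ ($w{\left(I \right)} = \left(I I + 3\right) 9 = \left(I^{2} + 3\right) 9 = \left(3 + I^{2}\right) 9 = 27 + 9 I^{2}$)
$w{\left(S{\left(-1,6 \right)} \right)} - 8725 = \left(27 + 9 \left(6 \left(-20 + \left(-1\right)^{2}\right)\right)^{2}\right) - 8725 = \left(27 + 9 \left(6 \left(-20 + 1\right)\right)^{2}\right) - 8725 = \left(27 + 9 \left(6 \left(-19\right)\right)^{2}\right) - 8725 = \left(27 + 9 \left(-114\right)^{2}\right) - 8725 = \left(27 + 9 \cdot 12996\right) - 8725 = \left(27 + 116964\right) - 8725 = 116991 - 8725 = 108266$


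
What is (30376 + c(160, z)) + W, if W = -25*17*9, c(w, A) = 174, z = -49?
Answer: 26725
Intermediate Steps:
W = -3825 (W = -425*9 = -3825)
(30376 + c(160, z)) + W = (30376 + 174) - 3825 = 30550 - 3825 = 26725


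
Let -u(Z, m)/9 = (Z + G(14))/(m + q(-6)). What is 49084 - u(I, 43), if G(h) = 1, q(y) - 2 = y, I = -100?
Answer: 637795/13 ≈ 49061.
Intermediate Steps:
q(y) = 2 + y
u(Z, m) = -9*(1 + Z)/(-4 + m) (u(Z, m) = -9*(Z + 1)/(m + (2 - 6)) = -9*(1 + Z)/(m - 4) = -9*(1 + Z)/(-4 + m))
49084 - u(I, 43) = 49084 - 9*(-1 - 1*(-100))/(-4 + 43) = 49084 - 9*(-1 + 100)/39 = 49084 - 9*99/39 = 49084 - 1*297/13 = 49084 - 297/13 = 637795/13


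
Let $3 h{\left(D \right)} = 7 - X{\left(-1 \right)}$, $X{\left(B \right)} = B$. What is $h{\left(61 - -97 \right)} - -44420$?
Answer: $\frac{133268}{3} \approx 44423.0$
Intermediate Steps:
$h{\left(D \right)} = \frac{8}{3}$ ($h{\left(D \right)} = \frac{7 - -1}{3} = \frac{7 + 1}{3} = \frac{1}{3} \cdot 8 = \frac{8}{3}$)
$h{\left(61 - -97 \right)} - -44420 = \frac{8}{3} - -44420 = \frac{8}{3} + 44420 = \frac{133268}{3}$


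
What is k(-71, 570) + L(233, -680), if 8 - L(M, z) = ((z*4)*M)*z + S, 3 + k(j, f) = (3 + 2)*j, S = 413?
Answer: -430957563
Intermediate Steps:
k(j, f) = -3 + 5*j (k(j, f) = -3 + (3 + 2)*j = -3 + 5*j)
L(M, z) = -405 - 4*M*z**2 (L(M, z) = 8 - (((z*4)*M)*z + 413) = 8 - (((4*z)*M)*z + 413) = 8 - ((4*M*z)*z + 413) = 8 - (4*M*z**2 + 413) = 8 - (413 + 4*M*z**2) = 8 + (-413 - 4*M*z**2) = -405 - 4*M*z**2)
k(-71, 570) + L(233, -680) = (-3 + 5*(-71)) + (-405 - 4*233*(-680)**2) = (-3 - 355) + (-405 - 4*233*462400) = -358 + (-405 - 430956800) = -358 - 430957205 = -430957563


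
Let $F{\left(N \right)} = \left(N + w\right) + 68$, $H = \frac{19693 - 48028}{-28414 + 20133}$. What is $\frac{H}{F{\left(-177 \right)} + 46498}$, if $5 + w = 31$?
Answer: $\frac{5667}{76872523} \approx 7.3719 \cdot 10^{-5}$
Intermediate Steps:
$w = 26$ ($w = -5 + 31 = 26$)
$H = \frac{28335}{8281}$ ($H = - \frac{28335}{-8281} = \left(-28335\right) \left(- \frac{1}{8281}\right) = \frac{28335}{8281} \approx 3.4217$)
$F{\left(N \right)} = 94 + N$ ($F{\left(N \right)} = \left(N + 26\right) + 68 = \left(26 + N\right) + 68 = 94 + N$)
$\frac{H}{F{\left(-177 \right)} + 46498} = \frac{28335}{8281 \left(\left(94 - 177\right) + 46498\right)} = \frac{28335}{8281 \left(-83 + 46498\right)} = \frac{28335}{8281 \cdot 46415} = \frac{28335}{8281} \cdot \frac{1}{46415} = \frac{5667}{76872523}$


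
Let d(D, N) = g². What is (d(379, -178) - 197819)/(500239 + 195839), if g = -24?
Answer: -197243/696078 ≈ -0.28336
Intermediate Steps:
d(D, N) = 576 (d(D, N) = (-24)² = 576)
(d(379, -178) - 197819)/(500239 + 195839) = (576 - 197819)/(500239 + 195839) = -197243/696078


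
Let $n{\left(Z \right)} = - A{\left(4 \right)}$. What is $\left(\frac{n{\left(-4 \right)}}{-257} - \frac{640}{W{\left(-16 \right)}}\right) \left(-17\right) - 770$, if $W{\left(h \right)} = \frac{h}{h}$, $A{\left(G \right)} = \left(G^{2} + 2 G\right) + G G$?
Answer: $\frac{2597590}{257} \approx 10107.0$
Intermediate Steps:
$A{\left(G \right)} = 2 G + 2 G^{2}$ ($A{\left(G \right)} = \left(G^{2} + 2 G\right) + G^{2} = 2 G + 2 G^{2}$)
$W{\left(h \right)} = 1$
$n{\left(Z \right)} = -40$ ($n{\left(Z \right)} = - 2 \cdot 4 \left(1 + 4\right) = - 2 \cdot 4 \cdot 5 = \left(-1\right) 40 = -40$)
$\left(\frac{n{\left(-4 \right)}}{-257} - \frac{640}{W{\left(-16 \right)}}\right) \left(-17\right) - 770 = \left(- \frac{40}{-257} - \frac{640}{1}\right) \left(-17\right) - 770 = \left(\left(-40\right) \left(- \frac{1}{257}\right) - 640\right) \left(-17\right) - 770 = \left(\frac{40}{257} - 640\right) \left(-17\right) - 770 = \left(- \frac{164440}{257}\right) \left(-17\right) - 770 = \frac{2795480}{257} - 770 = \frac{2597590}{257}$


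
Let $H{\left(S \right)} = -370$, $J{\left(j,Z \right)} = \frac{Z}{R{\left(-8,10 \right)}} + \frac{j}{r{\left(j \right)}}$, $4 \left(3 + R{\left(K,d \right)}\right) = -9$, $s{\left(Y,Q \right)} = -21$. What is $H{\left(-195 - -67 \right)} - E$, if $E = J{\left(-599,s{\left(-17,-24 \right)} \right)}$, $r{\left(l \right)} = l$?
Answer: $-375$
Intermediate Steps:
$R{\left(K,d \right)} = - \frac{21}{4}$ ($R{\left(K,d \right)} = -3 + \frac{1}{4} \left(-9\right) = -3 - \frac{9}{4} = - \frac{21}{4}$)
$J{\left(j,Z \right)} = 1 - \frac{4 Z}{21}$ ($J{\left(j,Z \right)} = \frac{Z}{- \frac{21}{4}} + \frac{j}{j} = Z \left(- \frac{4}{21}\right) + 1 = - \frac{4 Z}{21} + 1 = 1 - \frac{4 Z}{21}$)
$E = 5$ ($E = 1 - -4 = 1 + 4 = 5$)
$H{\left(-195 - -67 \right)} - E = -370 - 5 = -375$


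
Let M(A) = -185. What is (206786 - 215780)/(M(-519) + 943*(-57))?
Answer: 4497/26968 ≈ 0.16675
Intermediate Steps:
(206786 - 215780)/(M(-519) + 943*(-57)) = (206786 - 215780)/(-185 + 943*(-57)) = -8994/(-185 - 53751) = -8994/(-53936) = -8994*(-1/53936) = 4497/26968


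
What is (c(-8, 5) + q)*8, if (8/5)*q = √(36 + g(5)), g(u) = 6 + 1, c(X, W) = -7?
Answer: -56 + 5*√43 ≈ -23.213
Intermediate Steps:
g(u) = 7
q = 5*√43/8 (q = 5*√(36 + 7)/8 = 5*√43/8 ≈ 4.0984)
(c(-8, 5) + q)*8 = (-7 + 5*√43/8)*8 = -56 + 5*√43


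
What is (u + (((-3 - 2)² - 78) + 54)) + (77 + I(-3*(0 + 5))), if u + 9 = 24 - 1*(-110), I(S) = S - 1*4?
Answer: 184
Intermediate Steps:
I(S) = -4 + S (I(S) = S - 4 = -4 + S)
u = 125 (u = -9 + (24 - 1*(-110)) = -9 + (24 + 110) = -9 + 134 = 125)
(u + (((-3 - 2)² - 78) + 54)) + (77 + I(-3*(0 + 5))) = (125 + (((-3 - 2)² - 78) + 54)) + (77 + (-4 - 3*(0 + 5))) = (125 + (((-5)² - 78) + 54)) + (77 + (-4 - 3*5)) = (125 + ((25 - 78) + 54)) + (77 + (-4 - 15)) = (125 + (-53 + 54)) + (77 - 19) = (125 + 1) + 58 = 126 + 58 = 184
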